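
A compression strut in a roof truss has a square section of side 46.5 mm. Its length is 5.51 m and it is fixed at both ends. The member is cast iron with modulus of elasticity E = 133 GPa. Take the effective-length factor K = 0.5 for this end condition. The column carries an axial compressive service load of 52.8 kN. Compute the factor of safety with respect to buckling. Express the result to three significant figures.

n ≈ 1.28

I = a⁴/12 = 46.5⁴/12 = 3.896×10^5 mm⁴
I = 3.896×10^5 mm⁴ = 3.896×10^-7 m⁴
Effective length L_e = K·L = 0.5 × 5.51 = 2.755 m
P_cr = π²EI / L_e² = π² × 133×10⁹ × 3.896×10^-7 / 2.755² = 6.738×10^4 N
Factor of safety n = P_cr / P = 67.381 / 52.8 = 1.28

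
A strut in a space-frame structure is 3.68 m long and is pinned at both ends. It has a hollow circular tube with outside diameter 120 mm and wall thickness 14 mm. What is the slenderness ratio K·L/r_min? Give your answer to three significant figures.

Inner diameter d_i = 120 − 2×14 = 92.00 mm
I = π(d_o⁴ − d_i⁴)/64 = π(120⁴ − 92.00⁴)/64 = 6.662×10^6 mm⁴
A = 4.662×10^3 mm²;  r_min = √(I/A) = √(6.662×10^6/4.662×10^3) = 37.80 mm
L_e = K·L = 1 × 3.68 m = 3.680 m = 3680.0 mm
λ = L_e / r_min = 3680.0 / 37.80 = 97.3

λ ≈ 97.3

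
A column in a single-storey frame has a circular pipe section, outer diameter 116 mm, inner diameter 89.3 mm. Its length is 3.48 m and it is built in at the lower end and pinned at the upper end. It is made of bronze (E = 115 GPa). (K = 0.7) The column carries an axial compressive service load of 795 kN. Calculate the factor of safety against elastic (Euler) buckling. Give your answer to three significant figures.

d_o = 116 mm, d_i = 89.3 mm
I = π(d_o⁴ − d_i⁴)/64 = π(116⁴ − 89.30⁴)/64 = 5.766×10^6 mm⁴
I = 5.766×10^6 mm⁴ = 5.766×10^-6 m⁴
Effective length L_e = K·L = 0.7 × 3.48 = 2.436 m
P_cr = π²EI / L_e² = π² × 115×10⁹ × 5.766×10^-6 / 2.436² = 1.103×10^6 N
Factor of safety n = P_cr / P = 1102.9 / 795 = 1.39

n ≈ 1.39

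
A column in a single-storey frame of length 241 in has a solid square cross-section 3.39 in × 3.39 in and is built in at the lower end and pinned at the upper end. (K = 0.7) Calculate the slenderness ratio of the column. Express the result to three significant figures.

λ ≈ 172

I = a⁴/12 = 3.39⁴/12 = 11.01 in⁴
A = 11.49 in²;  r_min = √(I/A) = √(11.01/11.49) = 0.9786 in
L_e = K·L = 0.7 × 241 = 168.7 in
λ = L_e / r_min = 168.70 / 0.9786 = 172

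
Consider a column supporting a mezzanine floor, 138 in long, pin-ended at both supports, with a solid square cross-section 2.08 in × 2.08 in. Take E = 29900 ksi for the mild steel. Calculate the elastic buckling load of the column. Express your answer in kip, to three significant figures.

I = a⁴/12 = 2.08⁴/12 = 1.560 in⁴
Effective length L_e = K·L = 1 × 138 = 138.0 in
P_cr = π²EI / L_e² = π² × 29900×10³ × 1.560 / 138.0² = 2.417×10^4 lb

P_cr ≈ 24.2 kip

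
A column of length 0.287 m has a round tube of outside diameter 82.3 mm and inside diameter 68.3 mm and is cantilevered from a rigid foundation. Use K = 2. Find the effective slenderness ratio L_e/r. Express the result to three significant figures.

d_o = 82.3 mm, d_i = 68.3 mm
I = π(d_o⁴ − d_i⁴)/64 = π(82.3⁴ − 68.30⁴)/64 = 1.184×10^6 mm⁴
A = 1.656×10^3 mm²;  r_min = √(I/A) = √(1.184×10^6/1.656×10^3) = 26.74 mm
L_e = K·L = 2 × 0.287 m = 0.5740 m = 574.00 mm
λ = L_e / r_min = 574.00 / 26.74 = 21.5

λ ≈ 21.5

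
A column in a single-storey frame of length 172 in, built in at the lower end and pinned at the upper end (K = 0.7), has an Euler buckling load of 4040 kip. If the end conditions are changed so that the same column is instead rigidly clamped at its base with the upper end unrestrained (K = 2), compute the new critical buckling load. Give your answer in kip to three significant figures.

P_cr ≈ 495 kip

P_cr ∝ 1/K², so P_cr,new = P_cr,old × (K_old/K_new)² = 4040 × (0.7/2)²
= 4040 × 0.1225 = 495 kip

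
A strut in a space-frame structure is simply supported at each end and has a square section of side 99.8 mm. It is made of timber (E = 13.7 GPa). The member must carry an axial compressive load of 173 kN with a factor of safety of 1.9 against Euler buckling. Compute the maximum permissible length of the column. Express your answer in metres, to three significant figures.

I = a⁴/12 = 99.8⁴/12 = 8.267×10^6 mm⁴
I = 8.267×10^-6 m⁴
Required critical load P_cr = n·P = 1.9 × 173 = 328.7 kN = 3.287×10^5 N
From P_cr = π²EI/(K·L)²:  L = (1/K)·√(π²EI/P_cr) = (1/1)·√(π²×1.37×10^10×8.267×10^-6/3.287×10^5)
L = 1.84 m

L_max ≈ 1.84 m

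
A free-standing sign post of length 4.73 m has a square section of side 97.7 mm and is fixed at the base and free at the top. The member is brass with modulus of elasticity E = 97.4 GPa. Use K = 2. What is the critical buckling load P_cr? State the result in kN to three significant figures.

P_cr ≈ 81.6 kN

I = a⁴/12 = 97.7⁴/12 = 7.593×10^6 mm⁴
I = 7.593×10^6 mm⁴ = 7.593×10^-6 m⁴
Effective length L_e = K·L = 2 × 4.73 = 9.460 m
P_cr = π²EI / L_e² = π² × 97.4×10⁹ × 7.593×10^-6 / 9.460² = 8.156×10^4 N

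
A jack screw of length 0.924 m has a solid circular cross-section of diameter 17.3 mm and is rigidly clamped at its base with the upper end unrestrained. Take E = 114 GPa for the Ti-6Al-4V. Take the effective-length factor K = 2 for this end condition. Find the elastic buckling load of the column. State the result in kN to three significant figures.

I = πd⁴/64 = π×17.3⁴/64 = 4.397×10^3 mm⁴
I = 4.397×10^3 mm⁴ = 4.397×10^-9 m⁴
Effective length L_e = K·L = 2 × 0.924 = 1.848 m
P_cr = π²EI / L_e² = π² × 114×10⁹ × 4.397×10^-9 / 1.848² = 1.449×10^3 N

P_cr ≈ 1.45 kN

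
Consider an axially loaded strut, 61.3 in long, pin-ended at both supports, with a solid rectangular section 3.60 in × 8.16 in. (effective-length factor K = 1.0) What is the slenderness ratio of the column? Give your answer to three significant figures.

Buckling occurs about the weak axis: I_min = h·b³/12 with b = 3.60 in (the shorter side).
I_min = 8.16×3.60³/12 = 31.73 in⁴
A = 29.38 in²;  r_min = √(I/A) = √(31.73/29.38) = 1.039 in
L_e = K·L = 1 × 61.3 = 61.30 in
λ = L_e / r_min = 61.300 / 1.039 = 59.0

λ ≈ 59.0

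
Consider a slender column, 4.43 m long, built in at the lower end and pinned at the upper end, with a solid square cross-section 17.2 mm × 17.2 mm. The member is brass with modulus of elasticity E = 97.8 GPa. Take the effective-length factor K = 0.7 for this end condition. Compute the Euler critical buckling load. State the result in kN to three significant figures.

P_cr ≈ 0.732 kN

I = a⁴/12 = 17.2⁴/12 = 7.293×10^3 mm⁴
I = 7.293×10^3 mm⁴ = 7.293×10^-9 m⁴
Effective length L_e = K·L = 0.7 × 4.43 = 3.101 m
P_cr = π²EI / L_e² = π² × 97.8×10⁹ × 7.293×10^-9 / 3.101² = 732.1 N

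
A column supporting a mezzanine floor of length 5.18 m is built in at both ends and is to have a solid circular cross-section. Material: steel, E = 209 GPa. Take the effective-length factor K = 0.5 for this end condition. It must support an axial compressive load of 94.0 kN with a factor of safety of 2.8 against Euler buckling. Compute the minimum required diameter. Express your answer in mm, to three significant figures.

Required P_cr = n·P = 2.8 × 94.0 = 263.2 kN
L_e = K·L = 0.5 × 5.18 = 2.590 m
Required I = P_cr·L_e²/(π²E) = 2.632×10^5 × 2.590² / (π² × 2.09×10^11) = 8.559×10^-7 m⁴
I_req = 8.559×10^5 mm⁴
Solid circle: I = πd⁴/64  ⇒  d = (64I/π)^(1/4) = (64×8.559×10^5/π)^(1/4) = 64.6 mm

d ≈ 64.6 mm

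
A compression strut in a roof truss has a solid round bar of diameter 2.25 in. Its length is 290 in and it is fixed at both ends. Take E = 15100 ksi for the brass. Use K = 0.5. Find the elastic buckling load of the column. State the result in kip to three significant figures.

P_cr ≈ 8.92 kip

I = πd⁴/64 = π×2.25⁴/64 = 1.258 in⁴
Effective length L_e = K·L = 0.5 × 290 = 145.0 in
P_cr = π²EI / L_e² = π² × 15100×10³ × 1.258 / 145.0² = 8.917×10^3 lb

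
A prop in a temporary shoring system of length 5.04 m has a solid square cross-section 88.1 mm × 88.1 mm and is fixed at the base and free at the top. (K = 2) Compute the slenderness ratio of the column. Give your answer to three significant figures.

λ ≈ 396

For a square r = a/√12 = 88.1/√12 = 25.43 mm
L_e = K·L = 2 × 5.04 m = 10.08 m = 10080 mm
λ = L_e / r_min = 10080 / 25.43 = 396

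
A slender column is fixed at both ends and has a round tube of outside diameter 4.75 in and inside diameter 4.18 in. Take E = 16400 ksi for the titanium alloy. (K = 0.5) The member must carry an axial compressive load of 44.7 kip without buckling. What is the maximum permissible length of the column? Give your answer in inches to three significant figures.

L_max ≈ 381 in

d_o = 4.75 in, d_i = 4.18 in
I = π(d_o⁴ − d_i⁴)/64 = π(4.75⁴ − 4.180⁴)/64 = 10.00 in⁴
At the buckling limit P_cr = P = 4.470×10^4 lb
From P_cr = π²EI/(K·L)²:  L = (1/K)·√(π²EI/P_cr) = (1/0.5)·√(π²×1.64×10^7×10.00/4.470×10^4)
L = 381 in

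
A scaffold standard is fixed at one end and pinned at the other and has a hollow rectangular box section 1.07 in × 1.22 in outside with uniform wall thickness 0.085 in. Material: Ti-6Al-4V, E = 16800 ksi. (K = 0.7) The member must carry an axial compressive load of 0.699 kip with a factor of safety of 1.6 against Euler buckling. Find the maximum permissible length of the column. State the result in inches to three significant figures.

L_max ≈ 136 in

Inner dimensions: h_i = 1.22 − 2×0.085 = 1.050 in, b_i = 1.07 − 2×0.085 = 0.9000 in
Weak-axis I_min = (h_o·b_o³ − h_i·b_i³)/12 with b_o = 1.07, b_i = 0.9000 in (shorter outer/inner sides).
I_min = (1.22×1.07³ − 1.050×0.9000³)/12 = 6.076×10^-2 in⁴
Required critical load P_cr = n·P = 1.6 × 0.699 = 1.118 kip = 1.118×10^3 lb
From P_cr = π²EI/(K·L)²:  L = (1/K)·√(π²EI/P_cr) = (1/0.7)·√(π²×1.68×10^7×6.076×10^-2/1.118×10^3)
L = 136 in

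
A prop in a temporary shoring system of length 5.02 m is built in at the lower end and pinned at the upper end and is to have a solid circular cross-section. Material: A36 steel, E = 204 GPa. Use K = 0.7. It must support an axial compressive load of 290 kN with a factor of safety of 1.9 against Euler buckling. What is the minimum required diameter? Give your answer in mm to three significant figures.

d ≈ 91.1 mm

Required P_cr = n·P = 1.9 × 290 = 551.0 kN
L_e = K·L = 0.7 × 5.02 = 3.514 m
Required I = P_cr·L_e²/(π²E) = 5.510×10^5 × 3.514² / (π² × 2.04×10^11) = 3.379×10^-6 m⁴
I_req = 3.379×10^6 mm⁴
Solid circle: I = πd⁴/64  ⇒  d = (64I/π)^(1/4) = (64×3.379×10^6/π)^(1/4) = 91.1 mm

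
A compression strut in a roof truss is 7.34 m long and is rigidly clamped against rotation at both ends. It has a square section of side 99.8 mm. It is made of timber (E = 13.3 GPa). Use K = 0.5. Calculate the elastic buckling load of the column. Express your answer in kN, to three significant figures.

I = a⁴/12 = 99.8⁴/12 = 8.267×10^6 mm⁴
I = 8.267×10^6 mm⁴ = 8.267×10^-6 m⁴
Effective length L_e = K·L = 0.5 × 7.34 = 3.670 m
P_cr = π²EI / L_e² = π² × 13.3×10⁹ × 8.267×10^-6 / 3.670² = 8.057×10^4 N

P_cr ≈ 80.6 kN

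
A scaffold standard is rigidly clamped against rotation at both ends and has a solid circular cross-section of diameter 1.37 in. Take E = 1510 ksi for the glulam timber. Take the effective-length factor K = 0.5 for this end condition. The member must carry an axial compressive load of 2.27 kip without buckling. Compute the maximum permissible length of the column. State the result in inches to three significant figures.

I = πd⁴/64 = π×1.37⁴/64 = 0.1729 in⁴
At the buckling limit P_cr = P = 2.270×10^3 lb
From P_cr = π²EI/(K·L)²:  L = (1/K)·√(π²EI/P_cr) = (1/0.5)·√(π²×1.51×10^6×0.1729/2.270×10^3)
L = 67.4 in

L_max ≈ 67.4 in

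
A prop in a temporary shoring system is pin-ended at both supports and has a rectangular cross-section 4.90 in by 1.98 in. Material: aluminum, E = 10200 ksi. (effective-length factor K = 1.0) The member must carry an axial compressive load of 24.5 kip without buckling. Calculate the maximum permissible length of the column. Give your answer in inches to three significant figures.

L_max ≈ 114 in

Buckling occurs about the weak axis: I_min = h·b³/12 with b = 1.98 in (the shorter side).
I_min = 4.90×1.98³/12 = 3.170 in⁴
At the buckling limit P_cr = P = 2.450×10^4 lb
From P_cr = π²EI/(K·L)²:  L = (1/K)·√(π²EI/P_cr) = (1/1)·√(π²×1.02×10^7×3.170/2.450×10^4)
L = 114 in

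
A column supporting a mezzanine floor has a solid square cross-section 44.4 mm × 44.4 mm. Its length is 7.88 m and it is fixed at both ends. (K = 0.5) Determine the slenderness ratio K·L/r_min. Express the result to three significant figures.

For a square r = a/√12 = 44.4/√12 = 12.82 mm
L_e = K·L = 0.5 × 7.88 m = 3.940 m = 3940.0 mm
λ = L_e / r_min = 3940.0 / 12.82 = 307

λ ≈ 307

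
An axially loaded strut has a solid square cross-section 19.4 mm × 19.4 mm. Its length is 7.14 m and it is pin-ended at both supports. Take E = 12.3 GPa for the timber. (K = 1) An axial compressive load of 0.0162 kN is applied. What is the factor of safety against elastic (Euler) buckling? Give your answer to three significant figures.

I = a⁴/12 = 19.4⁴/12 = 1.180×10^4 mm⁴
I = 1.180×10^4 mm⁴ = 1.180×10^-8 m⁴
Effective length L_e = K·L = 1 × 7.14 = 7.140 m
P_cr = π²EI / L_e² = π² × 12.3×10⁹ × 1.180×10^-8 / 7.140² = 28.11 N
Factor of safety n = P_cr / P = 0.028108 / 0.0162 = 1.74

n ≈ 1.74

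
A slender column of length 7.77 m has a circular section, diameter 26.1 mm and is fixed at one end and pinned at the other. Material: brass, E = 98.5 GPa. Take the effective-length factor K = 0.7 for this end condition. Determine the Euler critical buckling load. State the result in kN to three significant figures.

I = πd⁴/64 = π×26.1⁴/64 = 2.278×10^4 mm⁴
I = 2.278×10^4 mm⁴ = 2.278×10^-8 m⁴
Effective length L_e = K·L = 0.7 × 7.77 = 5.439 m
P_cr = π²EI / L_e² = π² × 98.5×10⁹ × 2.278×10^-8 / 5.439² = 748.6 N

P_cr ≈ 0.749 kN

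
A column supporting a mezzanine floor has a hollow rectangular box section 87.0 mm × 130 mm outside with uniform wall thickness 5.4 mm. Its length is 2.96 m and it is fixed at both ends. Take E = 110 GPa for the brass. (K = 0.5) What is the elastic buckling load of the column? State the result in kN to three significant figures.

Inner dimensions: h_i = 130 − 2×5.4 = 119.2 mm, b_i = 87.0 − 2×5.4 = 76.20 mm
Weak-axis I_min = (h_o·b_o³ − h_i·b_i³)/12 with b_o = 87.0, b_i = 76.20 mm (shorter outer/inner sides).
I_min = (130×87.0³ − 119.2×76.20³)/12 = 2.739×10^6 mm⁴
I = 2.739×10^6 mm⁴ = 2.739×10^-6 m⁴
Effective length L_e = K·L = 0.5 × 2.96 = 1.480 m
P_cr = π²EI / L_e² = π² × 110×10⁹ × 2.739×10^-6 / 1.480² = 1.357×10^6 N

P_cr ≈ 1360 kN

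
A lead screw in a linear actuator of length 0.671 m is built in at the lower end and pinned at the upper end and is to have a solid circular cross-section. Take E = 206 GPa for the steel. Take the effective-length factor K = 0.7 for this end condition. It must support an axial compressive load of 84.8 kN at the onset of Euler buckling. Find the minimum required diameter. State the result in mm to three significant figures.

L_e = K·L = 0.7 × 0.671 = 0.4697 m
Required I = P_cr·L_e²/(π²E) = 8.480×10^4 × 0.4697² / (π² × 2.06×10^11) = 9.202×10^-9 m⁴
I_req = 9.202×10^3 mm⁴
Solid circle: I = πd⁴/64  ⇒  d = (64I/π)^(1/4) = (64×9.202×10^3/π)^(1/4) = 20.8 mm

d ≈ 20.8 mm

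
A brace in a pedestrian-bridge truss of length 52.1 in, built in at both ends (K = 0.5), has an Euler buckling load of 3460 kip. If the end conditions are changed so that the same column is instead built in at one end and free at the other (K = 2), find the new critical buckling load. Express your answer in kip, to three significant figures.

P_cr ≈ 216 kip

P_cr ∝ 1/K², so P_cr,new = P_cr,old × (K_old/K_new)² = 3460 × (0.5/2)²
= 3460 × 0.06250 = 216 kip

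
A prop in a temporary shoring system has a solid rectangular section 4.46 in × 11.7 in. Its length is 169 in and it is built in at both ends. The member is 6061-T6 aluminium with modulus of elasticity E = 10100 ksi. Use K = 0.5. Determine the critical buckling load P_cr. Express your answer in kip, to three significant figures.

Buckling occurs about the weak axis: I_min = h·b³/12 with b = 4.46 in (the shorter side).
I_min = 11.7×4.46³/12 = 86.50 in⁴
Effective length L_e = K·L = 0.5 × 169 = 84.50 in
P_cr = π²EI / L_e² = π² × 10100×10³ × 86.50 / 84.50² = 1.208×10^6 lb

P_cr ≈ 1210 kip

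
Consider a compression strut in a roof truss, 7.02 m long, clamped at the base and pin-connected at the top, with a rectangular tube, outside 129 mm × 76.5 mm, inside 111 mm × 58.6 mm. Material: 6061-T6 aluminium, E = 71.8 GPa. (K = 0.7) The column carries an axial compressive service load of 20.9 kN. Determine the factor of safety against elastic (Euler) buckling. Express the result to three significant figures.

n ≈ 4.14

Weak-axis I_min = (h_o·b_o³ − h_i·b_i³)/12 with b_o = 76.5, b_i = 58.60 mm (shorter outer/inner sides).
I_min = (129×76.5³ − 111.0×58.60³)/12 = 2.951×10^6 mm⁴
I = 2.951×10^6 mm⁴ = 2.951×10^-6 m⁴
Effective length L_e = K·L = 0.7 × 7.02 = 4.914 m
P_cr = π²EI / L_e² = π² × 71.8×10⁹ × 2.951×10^-6 / 4.914² = 8.661×10^4 N
Factor of safety n = P_cr / P = 86.612 / 20.9 = 4.14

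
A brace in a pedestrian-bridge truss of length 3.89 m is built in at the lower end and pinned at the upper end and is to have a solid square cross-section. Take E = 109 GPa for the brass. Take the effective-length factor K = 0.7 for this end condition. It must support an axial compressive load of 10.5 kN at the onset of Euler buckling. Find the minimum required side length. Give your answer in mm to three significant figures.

L_e = K·L = 0.7 × 3.89 = 2.723 m
Required I = P_cr·L_e²/(π²E) = 1.050×10^4 × 2.723² / (π² × 1.09×10^11) = 7.237×10^-8 m⁴
I_req = 7.237×10^4 mm⁴
Solid square: I = a⁴/12  ⇒  a = (12I)^(1/4) = (12×7.237×10^4)^(1/4) = 30.5 mm

a ≈ 30.5 mm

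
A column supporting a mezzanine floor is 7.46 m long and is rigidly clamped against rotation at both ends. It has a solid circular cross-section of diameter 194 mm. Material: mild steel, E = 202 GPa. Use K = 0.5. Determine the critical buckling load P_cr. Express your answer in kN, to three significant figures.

I = πd⁴/64 = π×194⁴/64 = 6.953×10^7 mm⁴
I = 6.953×10^7 mm⁴ = 6.953×10^-5 m⁴
Effective length L_e = K·L = 0.5 × 7.46 = 3.730 m
P_cr = π²EI / L_e² = π² × 202×10⁹ × 6.953×10^-5 / 3.730² = 9.963×10^6 N

P_cr ≈ 9960 kN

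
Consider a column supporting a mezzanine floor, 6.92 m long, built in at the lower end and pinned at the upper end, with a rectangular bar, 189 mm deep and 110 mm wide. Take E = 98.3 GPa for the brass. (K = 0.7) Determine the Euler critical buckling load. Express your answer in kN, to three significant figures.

P_cr ≈ 867 kN

Buckling occurs about the weak axis: I_min = h·b³/12 with b = 110 mm (the shorter side).
I_min = 189×110³/12 = 2.096×10^7 mm⁴
I = 2.096×10^7 mm⁴ = 2.096×10^-5 m⁴
Effective length L_e = K·L = 0.7 × 6.92 = 4.844 m
P_cr = π²EI / L_e² = π² × 98.3×10⁹ × 2.096×10^-5 / 4.844² = 8.668×10^5 N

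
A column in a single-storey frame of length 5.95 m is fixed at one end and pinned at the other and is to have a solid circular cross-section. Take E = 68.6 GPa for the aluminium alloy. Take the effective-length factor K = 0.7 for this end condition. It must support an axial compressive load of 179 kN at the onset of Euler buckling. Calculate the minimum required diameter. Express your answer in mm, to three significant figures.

L_e = K·L = 0.7 × 5.95 = 4.165 m
Required I = P_cr·L_e²/(π²E) = 1.790×10^5 × 4.165² / (π² × 6.86×10^10) = 4.586×10^-6 m⁴
I_req = 4.586×10^6 mm⁴
Solid circle: I = πd⁴/64  ⇒  d = (64I/π)^(1/4) = (64×4.586×10^6/π)^(1/4) = 98.3 mm

d ≈ 98.3 mm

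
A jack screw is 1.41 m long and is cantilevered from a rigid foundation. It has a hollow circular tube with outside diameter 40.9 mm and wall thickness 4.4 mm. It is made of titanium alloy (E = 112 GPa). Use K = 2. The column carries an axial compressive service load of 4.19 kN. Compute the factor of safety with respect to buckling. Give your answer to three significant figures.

n ≈ 2.83

Inner diameter d_i = 40.9 − 2×4.4 = 32.10 mm
I = π(d_o⁴ − d_i⁴)/64 = π(40.9⁴ − 32.10⁴)/64 = 8.524×10^4 mm⁴
I = 8.524×10^4 mm⁴ = 8.524×10^-8 m⁴
Effective length L_e = K·L = 2 × 1.41 = 2.820 m
P_cr = π²EI / L_e² = π² × 112×10⁹ × 8.524×10^-8 / 2.820² = 1.185×10^4 N
Factor of safety n = P_cr / P = 11.849 / 4.19 = 2.83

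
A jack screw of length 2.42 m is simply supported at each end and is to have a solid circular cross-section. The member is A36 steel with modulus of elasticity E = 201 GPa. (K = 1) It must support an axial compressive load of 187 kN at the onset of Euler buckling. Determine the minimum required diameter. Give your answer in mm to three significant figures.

d ≈ 57.9 mm

L_e = K·L = 1 × 2.42 = 2.420 m
Required I = P_cr·L_e²/(π²E) = 1.870×10^5 × 2.420² / (π² × 2.01×10^11) = 5.520×10^-7 m⁴
I_req = 5.520×10^5 mm⁴
Solid circle: I = πd⁴/64  ⇒  d = (64I/π)^(1/4) = (64×5.520×10^5/π)^(1/4) = 57.9 mm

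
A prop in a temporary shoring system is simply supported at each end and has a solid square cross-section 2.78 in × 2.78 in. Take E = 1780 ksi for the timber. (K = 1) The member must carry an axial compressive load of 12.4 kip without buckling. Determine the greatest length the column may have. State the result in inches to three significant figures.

L_max ≈ 84.0 in

I = a⁴/12 = 2.78⁴/12 = 4.977 in⁴
At the buckling limit P_cr = P = 1.240×10^4 lb
From P_cr = π²EI/(K·L)²:  L = (1/K)·√(π²EI/P_cr) = (1/1)·√(π²×1.78×10^6×4.977/1.240×10^4)
L = 84.0 in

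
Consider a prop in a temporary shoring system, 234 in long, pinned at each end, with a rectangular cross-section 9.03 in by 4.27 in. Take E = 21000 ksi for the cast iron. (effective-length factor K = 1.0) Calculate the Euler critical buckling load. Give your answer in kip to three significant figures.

Buckling occurs about the weak axis: I_min = h·b³/12 with b = 4.27 in (the shorter side).
I_min = 9.03×4.27³/12 = 58.59 in⁴
Effective length L_e = K·L = 1 × 234 = 234.0 in
P_cr = π²EI / L_e² = π² × 21000×10³ × 58.59 / 234.0² = 2.218×10^5 lb

P_cr ≈ 222 kip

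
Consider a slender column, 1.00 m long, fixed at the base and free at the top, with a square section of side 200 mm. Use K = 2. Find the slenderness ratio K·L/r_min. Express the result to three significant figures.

For a square r = a/√12 = 200/√12 = 57.74 mm
L_e = K·L = 2 × 1.00 m = 2.000 m = 2000.0 mm
λ = L_e / r_min = 2000.0 / 57.74 = 34.6

λ ≈ 34.6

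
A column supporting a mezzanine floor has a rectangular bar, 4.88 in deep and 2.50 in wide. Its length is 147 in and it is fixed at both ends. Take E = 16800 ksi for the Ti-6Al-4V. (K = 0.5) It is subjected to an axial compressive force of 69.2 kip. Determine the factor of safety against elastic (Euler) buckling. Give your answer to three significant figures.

Buckling occurs about the weak axis: I_min = h·b³/12 with b = 2.50 in (the shorter side).
I_min = 4.88×2.50³/12 = 6.354 in⁴
Effective length L_e = K·L = 0.5 × 147 = 73.50 in
P_cr = π²EI / L_e² = π² × 16800×10³ × 6.354 / 73.50² = 1.950×10^5 lb
Factor of safety n = P_cr / P = 195.03 / 69.2 = 2.82

n ≈ 2.82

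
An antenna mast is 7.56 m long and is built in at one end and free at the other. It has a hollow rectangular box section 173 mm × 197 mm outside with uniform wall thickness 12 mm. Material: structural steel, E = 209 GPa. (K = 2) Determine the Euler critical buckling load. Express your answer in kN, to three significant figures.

P_cr ≈ 337 kN

Inner dimensions: h_i = 197 − 2×12 = 173.0 mm, b_i = 173 − 2×12 = 149.0 mm
Weak-axis I_min = (h_o·b_o³ − h_i·b_i³)/12 with b_o = 173, b_i = 149.0 mm (shorter outer/inner sides).
I_min = (197×173³ − 173.0×149.0³)/12 = 3.731×10^7 mm⁴
I = 3.731×10^7 mm⁴ = 3.731×10^-5 m⁴
Effective length L_e = K·L = 2 × 7.56 = 15.12 m
P_cr = π²EI / L_e² = π² × 209×10⁹ × 3.731×10^-5 / 15.12² = 3.367×10^5 N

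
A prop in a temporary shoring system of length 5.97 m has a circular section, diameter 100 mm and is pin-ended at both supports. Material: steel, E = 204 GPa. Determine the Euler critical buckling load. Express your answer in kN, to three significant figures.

P_cr ≈ 277 kN

I = πd⁴/64 = π×100⁴/64 = 4.909×10^6 mm⁴
I = 4.909×10^6 mm⁴ = 4.909×10^-6 m⁴
Effective length L_e = K·L = 1 × 5.97 = 5.970 m
P_cr = π²EI / L_e² = π² × 204×10⁹ × 4.909×10^-6 / 5.970² = 2.773×10^5 N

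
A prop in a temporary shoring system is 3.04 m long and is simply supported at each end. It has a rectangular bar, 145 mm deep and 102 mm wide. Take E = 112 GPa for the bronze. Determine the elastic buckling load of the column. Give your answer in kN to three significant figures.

P_cr ≈ 1530 kN

Buckling occurs about the weak axis: I_min = h·b³/12 with b = 102 mm (the shorter side).
I_min = 145×102³/12 = 1.282×10^7 mm⁴
I = 1.282×10^7 mm⁴ = 1.282×10^-5 m⁴
Effective length L_e = K·L = 1 × 3.04 = 3.040 m
P_cr = π²EI / L_e² = π² × 112×10⁹ × 1.282×10^-5 / 3.040² = 1.534×10^6 N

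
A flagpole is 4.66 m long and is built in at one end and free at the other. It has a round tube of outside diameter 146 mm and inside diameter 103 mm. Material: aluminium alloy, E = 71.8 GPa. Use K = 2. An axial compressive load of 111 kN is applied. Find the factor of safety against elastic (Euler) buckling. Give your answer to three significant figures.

d_o = 146 mm, d_i = 103 mm
I = π(d_o⁴ − d_i⁴)/64 = π(146⁴ − 103.0⁴)/64 = 1.678×10^7 mm⁴
I = 1.678×10^7 mm⁴ = 1.678×10^-5 m⁴
Effective length L_e = K·L = 2 × 4.66 = 9.320 m
P_cr = π²EI / L_e² = π² × 71.8×10⁹ × 1.678×10^-5 / 9.320² = 1.369×10^5 N
Factor of safety n = P_cr / P = 136.89 / 111 = 1.23

n ≈ 1.23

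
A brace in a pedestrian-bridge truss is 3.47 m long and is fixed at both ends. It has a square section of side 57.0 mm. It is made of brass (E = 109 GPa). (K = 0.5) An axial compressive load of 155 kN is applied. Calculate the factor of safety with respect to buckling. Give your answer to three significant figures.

n ≈ 2.03

I = a⁴/12 = 57.0⁴/12 = 8.797×10^5 mm⁴
I = 8.797×10^5 mm⁴ = 8.797×10^-7 m⁴
Effective length L_e = K·L = 0.5 × 3.47 = 1.735 m
P_cr = π²EI / L_e² = π² × 109×10⁹ × 8.797×10^-7 / 1.735² = 3.144×10^5 N
Factor of safety n = P_cr / P = 314.37 / 155 = 2.03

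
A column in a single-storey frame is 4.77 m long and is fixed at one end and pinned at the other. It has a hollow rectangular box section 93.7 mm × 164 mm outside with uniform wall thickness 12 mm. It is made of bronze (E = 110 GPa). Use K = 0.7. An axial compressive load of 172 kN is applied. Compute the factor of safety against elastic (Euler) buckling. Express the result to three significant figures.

n ≈ 4.13

Inner dimensions: h_i = 164 − 2×12 = 140.0 mm, b_i = 93.7 − 2×12 = 69.70 mm
Weak-axis I_min = (h_o·b_o³ − h_i·b_i³)/12 with b_o = 93.7, b_i = 69.70 mm (shorter outer/inner sides).
I_min = (164×93.7³ − 140.0×69.70³)/12 = 7.293×10^6 mm⁴
I = 7.293×10^6 mm⁴ = 7.293×10^-6 m⁴
Effective length L_e = K·L = 0.7 × 4.77 = 3.339 m
P_cr = π²EI / L_e² = π² × 110×10⁹ × 7.293×10^-6 / 3.339² = 7.101×10^5 N
Factor of safety n = P_cr / P = 710.13 / 172 = 4.13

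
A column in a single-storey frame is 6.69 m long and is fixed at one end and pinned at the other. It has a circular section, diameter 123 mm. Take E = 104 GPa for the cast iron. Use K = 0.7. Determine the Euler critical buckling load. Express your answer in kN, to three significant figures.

P_cr ≈ 526 kN

I = πd⁴/64 = π×123⁴/64 = 1.124×10^7 mm⁴
I = 1.124×10^7 mm⁴ = 1.124×10^-5 m⁴
Effective length L_e = K·L = 0.7 × 6.69 = 4.683 m
P_cr = π²EI / L_e² = π² × 104×10⁹ × 1.124×10^-5 / 4.683² = 5.259×10^5 N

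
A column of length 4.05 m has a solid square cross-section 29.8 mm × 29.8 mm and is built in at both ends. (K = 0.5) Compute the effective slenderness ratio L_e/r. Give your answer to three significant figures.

For a square r = a/√12 = 29.8/√12 = 8.603 mm
L_e = K·L = 0.5 × 4.05 m = 2.025 m = 2025.0 mm
λ = L_e / r_min = 2025.0 / 8.603 = 235

λ ≈ 235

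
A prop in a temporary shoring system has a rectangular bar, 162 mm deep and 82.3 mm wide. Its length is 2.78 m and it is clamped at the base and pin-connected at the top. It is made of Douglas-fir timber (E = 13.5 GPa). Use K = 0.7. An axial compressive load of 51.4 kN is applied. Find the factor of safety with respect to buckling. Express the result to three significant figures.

Buckling occurs about the weak axis: I_min = h·b³/12 with b = 82.3 mm (the shorter side).
I_min = 162×82.3³/12 = 7.525×10^6 mm⁴
I = 7.525×10^6 mm⁴ = 7.525×10^-6 m⁴
Effective length L_e = K·L = 0.7 × 2.78 = 1.946 m
P_cr = π²EI / L_e² = π² × 13.5×10⁹ × 7.525×10^-6 / 1.946² = 2.648×10^5 N
Factor of safety n = P_cr / P = 264.78 / 51.4 = 5.15

n ≈ 5.15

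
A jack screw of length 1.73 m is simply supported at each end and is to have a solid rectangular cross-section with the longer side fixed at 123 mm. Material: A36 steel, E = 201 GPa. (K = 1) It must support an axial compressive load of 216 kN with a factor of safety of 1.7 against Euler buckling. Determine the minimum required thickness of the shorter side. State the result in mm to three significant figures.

Required P_cr = n·P = 1.7 × 216 = 367.2 kN
L_e = K·L = 1 × 1.73 = 1.730 m
Required I = P_cr·L_e²/(π²E) = 3.672×10^5 × 1.730² / (π² × 2.01×10^11) = 5.540×10^-7 m⁴
I_req = 5.540×10^5 mm⁴
Rectangle, weak axis: I_min = h·b³/12 with h = 123 mm fixed  ⇒  b = (12I/h)^(1/3) = 37.8 mm

b ≈ 37.8 mm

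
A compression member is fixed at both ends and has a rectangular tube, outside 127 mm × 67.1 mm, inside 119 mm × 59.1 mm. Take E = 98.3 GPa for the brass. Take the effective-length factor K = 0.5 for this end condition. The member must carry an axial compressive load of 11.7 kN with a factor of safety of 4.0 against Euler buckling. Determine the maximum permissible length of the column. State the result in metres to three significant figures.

L_max ≈ 9.77 m

Weak-axis I_min = (h_o·b_o³ − h_i·b_i³)/12 with b_o = 67.1, b_i = 59.10 mm (shorter outer/inner sides).
I_min = (127×67.1³ − 119.0×59.10³)/12 = 1.150×10^6 mm⁴
I = 1.150×10^-6 m⁴
Required critical load P_cr = n·P = 4.0 × 11.7 = 46.80 kN = 4.680×10^4 N
From P_cr = π²EI/(K·L)²:  L = (1/K)·√(π²EI/P_cr) = (1/0.5)·√(π²×9.83×10^10×1.150×10^-6/4.680×10^4)
L = 9.77 m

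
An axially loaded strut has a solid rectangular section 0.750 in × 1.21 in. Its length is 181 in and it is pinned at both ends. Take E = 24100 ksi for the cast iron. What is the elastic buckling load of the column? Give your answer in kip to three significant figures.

Buckling occurs about the weak axis: I_min = h·b³/12 with b = 0.750 in (the shorter side).
I_min = 1.21×0.750³/12 = 4.254×10^-2 in⁴
Effective length L_e = K·L = 1 × 181 = 181.0 in
P_cr = π²EI / L_e² = π² × 24100×10³ × 4.254×10^-2 / 181.0² = 308.8 lb

P_cr ≈ 0.309 kip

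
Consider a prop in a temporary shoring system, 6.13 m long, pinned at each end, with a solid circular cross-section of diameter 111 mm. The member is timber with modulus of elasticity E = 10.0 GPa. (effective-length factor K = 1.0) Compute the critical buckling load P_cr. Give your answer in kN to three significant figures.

I = πd⁴/64 = π×111⁴/64 = 7.452×10^6 mm⁴
I = 7.452×10^6 mm⁴ = 7.452×10^-6 m⁴
Effective length L_e = K·L = 1 × 6.13 = 6.130 m
P_cr = π²EI / L_e² = π² × 10.0×10⁹ × 7.452×10^-6 / 6.130² = 1.957×10^4 N

P_cr ≈ 19.6 kN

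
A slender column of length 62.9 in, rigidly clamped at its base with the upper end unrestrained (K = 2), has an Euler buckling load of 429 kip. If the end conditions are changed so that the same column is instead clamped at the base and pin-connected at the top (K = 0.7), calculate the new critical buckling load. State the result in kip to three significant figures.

P_cr ∝ 1/K², so P_cr,new = P_cr,old × (K_old/K_new)² = 429 × (2/0.7)²
= 429 × 8.163 = 3500 kip

P_cr ≈ 3500 kip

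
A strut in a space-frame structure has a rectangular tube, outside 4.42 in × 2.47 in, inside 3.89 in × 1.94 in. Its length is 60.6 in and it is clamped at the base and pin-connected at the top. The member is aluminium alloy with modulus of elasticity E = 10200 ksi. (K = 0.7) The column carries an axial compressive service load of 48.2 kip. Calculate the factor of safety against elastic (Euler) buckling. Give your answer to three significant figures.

Weak-axis I_min = (h_o·b_o³ − h_i·b_i³)/12 with b_o = 2.47, b_i = 1.940 in (shorter outer/inner sides).
I_min = (4.42×2.47³ − 3.890×1.940³)/12 = 3.184 in⁴
Effective length L_e = K·L = 0.7 × 60.6 = 42.42 in
P_cr = π²EI / L_e² = π² × 10200×10³ × 3.184 / 42.42² = 1.781×10^5 lb
Factor of safety n = P_cr / P = 178.11 / 48.2 = 3.70

n ≈ 3.70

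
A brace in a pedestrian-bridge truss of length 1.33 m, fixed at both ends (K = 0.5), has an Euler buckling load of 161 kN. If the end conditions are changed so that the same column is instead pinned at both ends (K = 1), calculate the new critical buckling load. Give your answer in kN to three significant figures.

P_cr ∝ 1/K², so P_cr,new = P_cr,old × (K_old/K_new)² = 161 × (0.5/1)²
= 161 × 0.2500 = 40.2 kN

P_cr ≈ 40.2 kN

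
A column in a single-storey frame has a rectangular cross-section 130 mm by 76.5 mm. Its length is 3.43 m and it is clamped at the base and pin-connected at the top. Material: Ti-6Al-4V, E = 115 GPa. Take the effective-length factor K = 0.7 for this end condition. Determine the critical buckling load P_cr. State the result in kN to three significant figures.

P_cr ≈ 955 kN

Buckling occurs about the weak axis: I_min = h·b³/12 with b = 76.5 mm (the shorter side).
I_min = 130×76.5³/12 = 4.850×10^6 mm⁴
I = 4.850×10^6 mm⁴ = 4.850×10^-6 m⁴
Effective length L_e = K·L = 0.7 × 3.43 = 2.401 m
P_cr = π²EI / L_e² = π² × 115×10⁹ × 4.850×10^-6 / 2.401² = 9.549×10^5 N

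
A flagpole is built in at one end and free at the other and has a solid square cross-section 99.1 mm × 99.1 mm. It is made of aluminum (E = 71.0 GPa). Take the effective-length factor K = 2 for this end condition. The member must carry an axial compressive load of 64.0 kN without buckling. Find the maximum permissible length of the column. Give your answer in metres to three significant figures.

I = a⁴/12 = 99.1⁴/12 = 8.037×10^6 mm⁴
I = 8.037×10^-6 m⁴
At the buckling limit P_cr = P = 6.400×10^4 N
From P_cr = π²EI/(K·L)²:  L = (1/K)·√(π²EI/P_cr) = (1/2)·√(π²×7.10×10^10×8.037×10^-6/6.400×10^4)
L = 4.69 m

L_max ≈ 4.69 m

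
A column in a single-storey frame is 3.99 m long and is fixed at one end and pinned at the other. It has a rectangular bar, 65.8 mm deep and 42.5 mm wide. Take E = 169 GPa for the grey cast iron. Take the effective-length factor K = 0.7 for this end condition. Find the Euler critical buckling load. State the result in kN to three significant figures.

Buckling occurs about the weak axis: I_min = h·b³/12 with b = 42.5 mm (the shorter side).
I_min = 65.8×42.5³/12 = 4.209×10^5 mm⁴
I = 4.209×10^5 mm⁴ = 4.209×10^-7 m⁴
Effective length L_e = K·L = 0.7 × 3.99 = 2.793 m
P_cr = π²EI / L_e² = π² × 169×10⁹ × 4.209×10^-7 / 2.793² = 9.000×10^4 N

P_cr ≈ 90.0 kN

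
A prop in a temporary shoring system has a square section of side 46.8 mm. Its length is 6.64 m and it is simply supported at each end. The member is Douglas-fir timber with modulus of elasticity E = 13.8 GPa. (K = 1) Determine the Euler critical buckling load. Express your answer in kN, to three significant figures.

I = a⁴/12 = 46.8⁴/12 = 3.998×10^5 mm⁴
I = 3.998×10^5 mm⁴ = 3.998×10^-7 m⁴
Effective length L_e = K·L = 1 × 6.64 = 6.640 m
P_cr = π²EI / L_e² = π² × 13.8×10⁹ × 3.998×10^-7 / 6.640² = 1.235×10^3 N

P_cr ≈ 1.23 kN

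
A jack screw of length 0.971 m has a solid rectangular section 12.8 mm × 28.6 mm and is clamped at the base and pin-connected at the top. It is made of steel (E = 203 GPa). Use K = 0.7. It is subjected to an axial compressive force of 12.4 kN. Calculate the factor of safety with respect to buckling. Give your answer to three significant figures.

n ≈ 1.75

Buckling occurs about the weak axis: I_min = h·b³/12 with b = 12.8 mm (the shorter side).
I_min = 28.6×12.8³/12 = 4.998×10^3 mm⁴
I = 4.998×10^3 mm⁴ = 4.998×10^-9 m⁴
Effective length L_e = K·L = 0.7 × 0.971 = 0.6797 m
P_cr = π²EI / L_e² = π² × 203×10⁹ × 4.998×10^-9 / 0.6797² = 2.168×10^4 N
Factor of safety n = P_cr / P = 21.676 / 12.4 = 1.75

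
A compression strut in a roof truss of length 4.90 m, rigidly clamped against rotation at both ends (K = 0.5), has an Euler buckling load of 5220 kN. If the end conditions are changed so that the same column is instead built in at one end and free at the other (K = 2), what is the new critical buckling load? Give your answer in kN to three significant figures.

P_cr ≈ 326 kN

P_cr ∝ 1/K², so P_cr,new = P_cr,old × (K_old/K_new)² = 5220 × (0.5/2)²
= 5220 × 0.06250 = 326 kN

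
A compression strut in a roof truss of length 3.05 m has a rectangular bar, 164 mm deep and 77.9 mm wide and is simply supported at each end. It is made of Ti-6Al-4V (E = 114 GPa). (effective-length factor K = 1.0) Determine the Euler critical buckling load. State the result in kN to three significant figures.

P_cr ≈ 781 kN

Buckling occurs about the weak axis: I_min = h·b³/12 with b = 77.9 mm (the shorter side).
I_min = 164×77.9³/12 = 6.461×10^6 mm⁴
I = 6.461×10^6 mm⁴ = 6.461×10^-6 m⁴
Effective length L_e = K·L = 1 × 3.05 = 3.050 m
P_cr = π²EI / L_e² = π² × 114×10⁹ × 6.461×10^-6 / 3.050² = 7.814×10^5 N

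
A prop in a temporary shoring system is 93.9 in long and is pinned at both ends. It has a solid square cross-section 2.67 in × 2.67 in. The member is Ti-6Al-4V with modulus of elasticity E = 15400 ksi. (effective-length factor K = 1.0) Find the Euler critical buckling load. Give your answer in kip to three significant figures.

P_cr ≈ 73.0 kip

I = a⁴/12 = 2.67⁴/12 = 4.235 in⁴
Effective length L_e = K·L = 1 × 93.9 = 93.90 in
P_cr = π²EI / L_e² = π² × 15400×10³ × 4.235 / 93.90² = 7.301×10^4 lb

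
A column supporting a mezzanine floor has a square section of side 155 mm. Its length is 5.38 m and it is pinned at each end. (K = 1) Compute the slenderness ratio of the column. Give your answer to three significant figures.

For a square r = a/√12 = 155/√12 = 44.74 mm
L_e = K·L = 1 × 5.38 m = 5.380 m = 5380.0 mm
λ = L_e / r_min = 5380.0 / 44.74 = 120

λ ≈ 120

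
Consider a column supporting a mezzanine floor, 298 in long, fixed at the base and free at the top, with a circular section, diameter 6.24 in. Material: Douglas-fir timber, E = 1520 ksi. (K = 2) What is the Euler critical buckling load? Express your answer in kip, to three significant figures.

I = πd⁴/64 = π×6.24⁴/64 = 74.42 in⁴
Effective length L_e = K·L = 2 × 298 = 596.0 in
P_cr = π²EI / L_e² = π² × 1520×10³ × 74.42 / 596.0² = 3.143×10^3 lb

P_cr ≈ 3.14 kip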